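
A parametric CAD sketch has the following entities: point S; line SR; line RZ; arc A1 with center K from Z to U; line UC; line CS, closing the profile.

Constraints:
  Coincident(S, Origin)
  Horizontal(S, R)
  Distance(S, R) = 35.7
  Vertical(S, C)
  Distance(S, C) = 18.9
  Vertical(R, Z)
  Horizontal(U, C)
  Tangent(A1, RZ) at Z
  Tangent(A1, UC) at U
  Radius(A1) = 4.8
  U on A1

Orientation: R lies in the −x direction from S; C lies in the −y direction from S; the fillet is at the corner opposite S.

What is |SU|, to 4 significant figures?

36.22

S is at the origin; SR is horizontal with |SR| = 35.7 and R on the −x side, so R = (-35.70, 0.000). SC is vertical with |SC| = 18.9 and C on the −y side, so C = (0.000, -18.90). The virtual corner opposite S is at (-35.70, -18.90). Tangency of A1 to RZ means the radius KZ is perpendicular to RZ and the tangent condition forces KU to be normal to UC, with radius 4.8, so the center K sits 4.8 in from both sides at K = (-30.90, -14.10). That places the tangent points at Z = (-35.70, -14.10) on RZ and U = (-30.90, -18.90) on UC. Then |SU| = |U − S| = 36.22.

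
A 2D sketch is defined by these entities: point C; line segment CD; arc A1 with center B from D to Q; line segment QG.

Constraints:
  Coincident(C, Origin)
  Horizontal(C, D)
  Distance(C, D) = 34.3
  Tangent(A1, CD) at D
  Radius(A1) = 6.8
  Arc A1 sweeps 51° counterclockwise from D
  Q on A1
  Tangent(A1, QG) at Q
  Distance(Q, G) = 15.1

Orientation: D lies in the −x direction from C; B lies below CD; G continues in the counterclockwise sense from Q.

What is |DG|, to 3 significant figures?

20.5

C is at the origin; CD is horizontal with |CD| = 34.3 and D on the −x side, so D = (-34.3, 0.00). Tangency of A1 to CD means the radius BD is perpendicular to CD, so B = D + (0, -6.8) = (-34.3, -6.80). On A1, D sits at bearing 90° from B; a 51° counterclockwise sweep puts Q at bearing 141°, so Q = B + 6.8·(cos 141°, sin 141°) = (-39.6, -2.52). A1 meets QG tangentially, so BQ is at right angles to QG, so QG runs along (−sin 141°, cos 141°); with |QG| = 15.1, G = (-49.1, -14.3). Then |DG| = |G − D| = 20.5.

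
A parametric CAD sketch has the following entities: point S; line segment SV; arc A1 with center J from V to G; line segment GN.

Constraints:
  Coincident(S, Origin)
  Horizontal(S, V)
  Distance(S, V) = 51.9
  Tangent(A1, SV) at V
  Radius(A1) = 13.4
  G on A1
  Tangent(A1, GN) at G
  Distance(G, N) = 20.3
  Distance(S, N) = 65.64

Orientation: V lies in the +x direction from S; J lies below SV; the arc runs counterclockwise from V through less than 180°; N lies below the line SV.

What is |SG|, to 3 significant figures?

46.6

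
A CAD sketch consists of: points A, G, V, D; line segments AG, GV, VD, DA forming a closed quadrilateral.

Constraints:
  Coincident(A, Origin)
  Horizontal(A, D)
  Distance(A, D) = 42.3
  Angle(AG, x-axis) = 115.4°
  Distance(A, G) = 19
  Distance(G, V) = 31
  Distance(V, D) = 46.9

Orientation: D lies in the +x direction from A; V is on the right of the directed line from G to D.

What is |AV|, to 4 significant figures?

13.61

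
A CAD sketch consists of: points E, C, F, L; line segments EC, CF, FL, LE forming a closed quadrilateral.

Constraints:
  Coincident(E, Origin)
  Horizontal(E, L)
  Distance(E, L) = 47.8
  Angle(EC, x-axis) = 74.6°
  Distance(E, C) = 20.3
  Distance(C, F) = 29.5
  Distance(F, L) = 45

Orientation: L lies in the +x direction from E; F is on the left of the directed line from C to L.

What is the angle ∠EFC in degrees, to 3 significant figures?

12.7°

E is at the origin; EL is horizontal with |EL| = 47.8 and L in +x, so L = (47.8, 0). EC runs at 74.6° with |EC| = 20.3, so C = (5.39, 19.6). F is determined by |CF| = 29.5 and |FL| = 45.0 together: it lies at the intersection of circle(C, 29.5) and circle(L, 45.0). With |CL| = 46.7, the foot of the radical line on CL is 11.0 from C and the perpendicular offset is √(29.5² − 11.0²) = 27.4. Taking the left-of-CL solution: F = (26.8, 39.8).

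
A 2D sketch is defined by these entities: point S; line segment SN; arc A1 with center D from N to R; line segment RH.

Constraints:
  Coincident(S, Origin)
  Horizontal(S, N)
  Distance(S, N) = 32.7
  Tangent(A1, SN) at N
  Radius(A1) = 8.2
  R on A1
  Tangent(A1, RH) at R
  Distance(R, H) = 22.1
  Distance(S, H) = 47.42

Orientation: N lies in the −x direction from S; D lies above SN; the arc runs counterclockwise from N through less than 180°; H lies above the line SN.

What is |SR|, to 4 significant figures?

28.03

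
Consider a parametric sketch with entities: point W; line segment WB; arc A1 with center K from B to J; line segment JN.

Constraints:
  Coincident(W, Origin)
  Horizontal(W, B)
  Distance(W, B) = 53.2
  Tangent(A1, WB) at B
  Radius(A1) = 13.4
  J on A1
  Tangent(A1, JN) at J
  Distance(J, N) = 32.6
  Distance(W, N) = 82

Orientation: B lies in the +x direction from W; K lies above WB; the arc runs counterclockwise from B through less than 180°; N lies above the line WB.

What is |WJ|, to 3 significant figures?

67.8

Checks: |KJ| = 13.40 ✓; ∠(KJ, JN) = 90.00° ✓; |JN| = 32.60 ✓; |WN| = 82.00 ✓.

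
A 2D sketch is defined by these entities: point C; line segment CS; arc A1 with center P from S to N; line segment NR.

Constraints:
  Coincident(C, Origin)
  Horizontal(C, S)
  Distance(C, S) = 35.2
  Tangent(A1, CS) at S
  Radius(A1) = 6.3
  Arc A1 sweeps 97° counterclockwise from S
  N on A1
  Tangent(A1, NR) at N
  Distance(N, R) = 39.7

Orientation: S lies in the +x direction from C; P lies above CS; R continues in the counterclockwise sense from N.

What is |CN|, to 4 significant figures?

42.05

C is at the origin; CS is horizontal with |CS| = 35.2 and S on the +x side, so S = (35.20, 0.000). The tangent condition forces PS to be normal to CS, so P = S + (0, 6.3) = (35.20, 6.300). On A1, S sits at bearing -90° from P; a 97° counterclockwise sweep puts N at bearing 7°, so N = P + 6.3·(cos 7°, sin 7°) = (41.45, 7.068). Then |CN| = |N − C| = 42.05.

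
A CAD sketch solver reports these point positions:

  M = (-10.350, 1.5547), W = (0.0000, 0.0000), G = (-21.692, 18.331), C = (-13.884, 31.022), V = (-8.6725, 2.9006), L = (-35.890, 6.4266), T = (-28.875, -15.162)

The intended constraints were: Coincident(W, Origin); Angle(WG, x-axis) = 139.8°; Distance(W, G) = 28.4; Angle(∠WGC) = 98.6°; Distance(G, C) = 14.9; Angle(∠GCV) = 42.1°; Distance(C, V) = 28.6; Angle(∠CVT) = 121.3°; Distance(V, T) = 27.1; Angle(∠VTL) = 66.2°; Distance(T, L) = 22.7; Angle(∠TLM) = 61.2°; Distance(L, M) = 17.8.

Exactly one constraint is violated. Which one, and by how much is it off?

Distance(L, M) = 17.8 — off by 8.20.

W = (0.00, 0.00) ✓; WG at 139.8° ✓; |WG| = 28.40 ✓; ∠WGC = 98.60° ✓; |GC| = 14.90 ✓; ∠GCV = 42.10° ✓; |CV| = 28.60 ✓; ∠CVT = 121.3° ✓; |VT| = 27.10 ✓; ∠VTL = 66.20° ✓; |TL| = 22.70 ✓; ∠TLM = 61.20° ✓; |LM| = 26.00 ✗.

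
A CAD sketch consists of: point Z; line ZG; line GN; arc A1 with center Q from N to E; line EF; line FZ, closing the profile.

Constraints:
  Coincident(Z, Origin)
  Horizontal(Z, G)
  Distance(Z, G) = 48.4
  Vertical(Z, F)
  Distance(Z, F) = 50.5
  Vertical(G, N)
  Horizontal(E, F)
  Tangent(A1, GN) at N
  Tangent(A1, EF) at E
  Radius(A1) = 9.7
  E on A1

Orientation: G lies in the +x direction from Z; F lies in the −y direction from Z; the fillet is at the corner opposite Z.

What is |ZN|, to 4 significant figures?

63.30

Z is at the origin; ZG is horizontal with |ZG| = 48.4 and G on the +x side, so G = (48.40, 0.000). ZF is vertical with |ZF| = 50.5 and F on the −y side, so F = (0.000, -50.50). The virtual corner opposite Z is at (48.40, -50.50). A1 meets GN tangentially, so QN is at right angles to GN and A1 meets EF tangentially, so QE is at right angles to EF, with radius 9.7, so the center Q sits 9.7 in from both sides at Q = (38.70, -40.80). That places the tangent points at N = (48.40, -40.80) on GN and E = (38.70, -50.50) on EF. Then |ZN| = |N − Z| = 63.30.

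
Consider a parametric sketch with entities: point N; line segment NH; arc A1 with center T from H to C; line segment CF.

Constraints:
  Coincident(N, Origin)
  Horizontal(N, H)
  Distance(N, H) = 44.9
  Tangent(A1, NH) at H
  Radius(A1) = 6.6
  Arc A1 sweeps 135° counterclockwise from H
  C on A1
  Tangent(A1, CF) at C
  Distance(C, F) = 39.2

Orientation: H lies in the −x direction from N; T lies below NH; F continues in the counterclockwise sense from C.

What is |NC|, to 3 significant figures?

50.8

Since A1 is tangent to NH there, TH ⟂ NH, so T = H + (0, -6.6) = (-44.9, -6.60). On A1, H sits at bearing 90° from T; a 135° counterclockwise sweep puts C at bearing 225°, so C = T + 6.6·(cos 225°, sin 225°) = (-49.6, -11.3). Then |NC| = |C − N| = 50.8.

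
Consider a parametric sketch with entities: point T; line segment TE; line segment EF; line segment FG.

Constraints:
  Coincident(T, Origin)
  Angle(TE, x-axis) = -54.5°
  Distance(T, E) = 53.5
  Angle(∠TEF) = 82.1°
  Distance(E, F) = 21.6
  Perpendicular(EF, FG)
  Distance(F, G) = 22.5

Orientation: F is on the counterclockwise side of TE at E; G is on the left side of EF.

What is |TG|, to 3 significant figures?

33.7

∠TEF = 82.1°, so EF runs at -54.5° + (180° − 82.1°) = 43.4° from the x-axis; with |EF| = 21.6, F = E + 21.6·(cos 43.4°, sin 43.4°) = (46.8, -28.7). EF is perpendicular to FG; with |FG| = 22.5 on the left of EF, G = F + 22.5·(-0.687, 0.727) = (31.3, -12.4). Then |TG| = |G − T| = 33.7.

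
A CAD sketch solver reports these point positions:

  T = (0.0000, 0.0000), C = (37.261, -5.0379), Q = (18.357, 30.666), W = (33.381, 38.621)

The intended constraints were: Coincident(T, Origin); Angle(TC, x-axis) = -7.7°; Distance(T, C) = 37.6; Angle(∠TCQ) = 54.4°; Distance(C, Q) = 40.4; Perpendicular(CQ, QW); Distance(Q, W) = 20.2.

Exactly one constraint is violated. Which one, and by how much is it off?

Distance(Q, W) = 20.2 — off by 3.20.

T = (0.00, 0.00) ✓; TC at -7.700° ✓; |TC| = 37.60 ✓; ∠TCQ = 54.40° ✓; |CQ| = 40.40 ✓; ∠(CQ, QW) = 90.00° ✓; |QW| = 17.00 ✗.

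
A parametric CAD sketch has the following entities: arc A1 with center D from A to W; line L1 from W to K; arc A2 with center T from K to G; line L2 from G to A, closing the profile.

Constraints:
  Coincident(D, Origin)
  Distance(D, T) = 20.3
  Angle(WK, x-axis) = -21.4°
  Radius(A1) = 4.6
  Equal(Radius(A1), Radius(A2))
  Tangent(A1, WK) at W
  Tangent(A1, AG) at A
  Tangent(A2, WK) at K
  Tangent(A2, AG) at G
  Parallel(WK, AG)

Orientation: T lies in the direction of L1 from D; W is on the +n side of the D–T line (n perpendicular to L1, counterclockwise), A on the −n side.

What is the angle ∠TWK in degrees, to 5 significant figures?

12.768°

The slot axis is L1's direction at -21.4°, so u = (cos -21.4°, sin -21.4°) = (0.93106, -0.36488) and n = (−sin -21.4°, cos -21.4°) = (0.36488, 0.93106). D is at the origin and T lies 20.3 along u from D, so T = 20.3·u = (18.900, -7.4070). Tangency of A1 to both parallel lines with radius 4.6 puts W and A at D ± 4.6·n: W = (1.6784, 4.2829), A = (-1.6784, -4.2829). Equal radii place K and G the same way about T: K = T + 4.6·n = (20.579, -3.1241), G = T − 4.6·n = (17.222, -11.690). Then cos ∠TWK = WT·WK / (|WT||WK|), giving 12.768°.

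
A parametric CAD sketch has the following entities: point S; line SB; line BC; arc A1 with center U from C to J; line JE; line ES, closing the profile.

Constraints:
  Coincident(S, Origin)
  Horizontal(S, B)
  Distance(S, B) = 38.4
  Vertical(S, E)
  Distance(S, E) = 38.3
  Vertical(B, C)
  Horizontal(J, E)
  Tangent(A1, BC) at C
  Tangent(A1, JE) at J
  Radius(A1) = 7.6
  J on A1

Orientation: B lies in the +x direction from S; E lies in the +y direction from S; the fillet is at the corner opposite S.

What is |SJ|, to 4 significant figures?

49.15

S is at the origin; SB is horizontal with |SB| = 38.4 and B on the +x side, so B = (38.40, 0.000). S and E share the same x with |SE| = 38.3 and E on the +y side, so E = (0.000, 38.30). The virtual corner opposite S is at (38.40, 38.30). The tangent condition forces UC to be normal to BC and A1 meets JE tangentially, so UJ is at right angles to JE, with radius 7.6, so the center U sits 7.6 in from both sides at U = (30.80, 30.70). That places the tangent points at C = (38.40, 30.70) on BC and J = (30.80, 38.30) on JE. Then |SJ| = |J − S| = 49.15.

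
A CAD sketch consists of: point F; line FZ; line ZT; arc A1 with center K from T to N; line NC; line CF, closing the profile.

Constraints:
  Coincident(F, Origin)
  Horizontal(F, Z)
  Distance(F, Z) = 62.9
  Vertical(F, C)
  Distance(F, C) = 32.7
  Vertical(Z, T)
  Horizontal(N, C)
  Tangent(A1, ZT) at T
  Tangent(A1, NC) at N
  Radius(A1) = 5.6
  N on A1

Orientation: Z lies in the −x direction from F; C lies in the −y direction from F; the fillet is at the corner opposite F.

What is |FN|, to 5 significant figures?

65.974

F is at the origin; F and Z share the same y with |FZ| = 62.9 and Z on the −x side, so Z = (-62.900, 0.0000). FC is vertical with |FC| = 32.7 and C on the −y side, so C = (0.0000, -32.700). The virtual corner opposite F is at (-62.900, -32.700). Tangency of A1 to ZT means the radius KT is perpendicular to ZT and since A1 is tangent to NC there, KN ⟂ NC, with radius 5.6, so the center K sits 5.6 in from both sides at K = (-57.300, -27.100). That places the tangent points at T = (-62.900, -27.100) on ZT and N = (-57.300, -32.700) on NC. Then |FN| = |N − F| = 65.974.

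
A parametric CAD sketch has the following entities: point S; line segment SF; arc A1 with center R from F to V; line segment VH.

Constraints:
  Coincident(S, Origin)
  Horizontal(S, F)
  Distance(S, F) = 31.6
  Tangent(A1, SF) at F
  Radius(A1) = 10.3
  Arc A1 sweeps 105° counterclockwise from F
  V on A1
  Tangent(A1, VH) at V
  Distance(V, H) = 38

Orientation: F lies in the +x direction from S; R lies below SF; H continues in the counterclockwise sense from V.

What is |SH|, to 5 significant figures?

58.810

S is at the origin; SF is horizontal with |SF| = 31.6 and F on the +x side, so F = (31.600, 0.0000). The tangent condition forces RF to be normal to SF, so R = F + (0, -10.3) = (31.600, -10.300). On A1, F sits at bearing 90° from R; a 105° counterclockwise sweep puts V at bearing 195°, so V = R + 10.3·(cos 195°, sin 195°) = (21.651, -12.966). The tangent condition forces RV to be normal to VH, so VH runs along (−sin 195°, cos 195°); with |VH| = 38.0, H = (31.486, -49.671). Then |SH| = |H − S| = 58.810.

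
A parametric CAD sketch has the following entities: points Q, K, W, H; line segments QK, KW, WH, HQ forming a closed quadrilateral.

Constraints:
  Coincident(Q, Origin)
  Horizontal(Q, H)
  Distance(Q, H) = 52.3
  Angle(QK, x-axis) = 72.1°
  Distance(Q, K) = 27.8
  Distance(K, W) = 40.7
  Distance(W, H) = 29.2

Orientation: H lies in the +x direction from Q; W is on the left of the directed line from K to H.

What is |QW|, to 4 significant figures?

57.09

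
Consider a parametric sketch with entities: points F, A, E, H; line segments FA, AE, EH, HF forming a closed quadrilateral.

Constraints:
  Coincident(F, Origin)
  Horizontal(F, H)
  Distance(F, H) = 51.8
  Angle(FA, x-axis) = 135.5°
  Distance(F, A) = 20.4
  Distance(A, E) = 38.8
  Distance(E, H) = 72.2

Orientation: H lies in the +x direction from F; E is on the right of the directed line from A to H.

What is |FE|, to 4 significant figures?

29.31

Checks: |AE| = 38.80 ✓; |EH| = 72.20 ✓.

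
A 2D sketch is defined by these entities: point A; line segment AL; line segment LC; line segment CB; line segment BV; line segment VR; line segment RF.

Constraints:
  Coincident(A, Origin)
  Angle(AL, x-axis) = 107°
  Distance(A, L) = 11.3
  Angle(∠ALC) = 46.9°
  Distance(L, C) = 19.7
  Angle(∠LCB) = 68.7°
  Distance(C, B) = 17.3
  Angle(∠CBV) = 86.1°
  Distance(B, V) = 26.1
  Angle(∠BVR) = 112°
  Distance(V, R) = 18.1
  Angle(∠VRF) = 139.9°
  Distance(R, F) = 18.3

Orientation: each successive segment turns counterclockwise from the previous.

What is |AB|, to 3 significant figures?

9.71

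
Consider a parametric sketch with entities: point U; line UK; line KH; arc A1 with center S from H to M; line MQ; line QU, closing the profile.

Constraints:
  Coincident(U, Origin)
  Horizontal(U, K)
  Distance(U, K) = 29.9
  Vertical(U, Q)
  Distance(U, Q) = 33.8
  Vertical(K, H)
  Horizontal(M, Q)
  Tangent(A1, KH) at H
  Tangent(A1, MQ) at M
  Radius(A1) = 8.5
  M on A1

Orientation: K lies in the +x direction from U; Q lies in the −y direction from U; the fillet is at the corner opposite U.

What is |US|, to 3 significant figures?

33.1

U is at the origin; UK is horizontal with |UK| = 29.9 and K on the +x side, so K = (29.9, 0.00). UQ is vertical with |UQ| = 33.8 and Q on the −y side, so Q = (0.00, -33.8). The virtual corner opposite U is at (29.9, -33.8). Since A1 is tangent to KH there, SH ⟂ KH and A1 meets MQ tangentially, so SM is at right angles to MQ, with radius 8.5, so the center S sits 8.5 in from both sides at S = (21.4, -25.3). Then |US| = |S − U| = 33.1.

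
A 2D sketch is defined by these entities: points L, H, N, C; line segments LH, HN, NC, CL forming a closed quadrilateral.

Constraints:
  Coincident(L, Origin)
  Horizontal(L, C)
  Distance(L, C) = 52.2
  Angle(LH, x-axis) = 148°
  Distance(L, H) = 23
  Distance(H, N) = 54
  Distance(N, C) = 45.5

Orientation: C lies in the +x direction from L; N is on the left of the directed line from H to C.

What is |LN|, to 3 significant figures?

47.3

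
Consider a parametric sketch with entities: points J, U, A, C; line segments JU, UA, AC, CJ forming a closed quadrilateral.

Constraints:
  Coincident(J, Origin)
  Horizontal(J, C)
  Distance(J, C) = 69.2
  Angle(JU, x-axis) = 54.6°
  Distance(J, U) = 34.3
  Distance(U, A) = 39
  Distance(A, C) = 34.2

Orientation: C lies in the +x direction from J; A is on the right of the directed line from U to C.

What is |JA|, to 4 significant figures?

36.66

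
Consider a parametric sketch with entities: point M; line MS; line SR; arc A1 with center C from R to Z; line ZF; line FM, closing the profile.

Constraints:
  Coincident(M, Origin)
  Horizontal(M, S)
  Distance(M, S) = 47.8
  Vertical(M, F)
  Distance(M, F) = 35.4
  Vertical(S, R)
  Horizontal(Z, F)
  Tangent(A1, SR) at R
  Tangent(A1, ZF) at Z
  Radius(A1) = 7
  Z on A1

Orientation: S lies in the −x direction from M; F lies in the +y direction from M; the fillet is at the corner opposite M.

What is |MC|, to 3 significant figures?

49.7

M is at the origin; MS is horizontal with |MS| = 47.8 and S on the −x side, so S = (-47.8, 0.00). MF is vertical with |MF| = 35.4 and F on the +y side, so F = (0.00, 35.4). The virtual corner opposite M is at (-47.8, 35.4). Tangency of A1 to SR means the radius CR is perpendicular to SR and the tangent condition forces CZ to be normal to ZF, with radius 7.0, so the center C sits 7.0 in from both sides at C = (-40.8, 28.4). Then |MC| = |C − M| = 49.7.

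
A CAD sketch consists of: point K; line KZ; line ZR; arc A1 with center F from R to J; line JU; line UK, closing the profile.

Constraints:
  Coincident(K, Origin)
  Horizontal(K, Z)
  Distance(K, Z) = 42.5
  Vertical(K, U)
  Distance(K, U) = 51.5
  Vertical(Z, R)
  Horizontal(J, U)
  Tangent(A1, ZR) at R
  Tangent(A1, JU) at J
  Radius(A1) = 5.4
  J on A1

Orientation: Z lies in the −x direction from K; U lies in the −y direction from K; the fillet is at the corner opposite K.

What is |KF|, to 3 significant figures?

59.2

K is at the origin; K and Z share the same y with |KZ| = 42.5 and Z on the −x side, so Z = (-42.5, 0.00). KU is vertical with |KU| = 51.5 and U on the −y side, so U = (0.00, -51.5). The virtual corner opposite K is at (-42.5, -51.5). Since A1 is tangent to ZR there, FR ⟂ ZR and the tangent condition forces FJ to be normal to JU, with radius 5.4, so the center F sits 5.4 in from both sides at F = (-37.1, -46.1). Then |KF| = |F − K| = 59.2.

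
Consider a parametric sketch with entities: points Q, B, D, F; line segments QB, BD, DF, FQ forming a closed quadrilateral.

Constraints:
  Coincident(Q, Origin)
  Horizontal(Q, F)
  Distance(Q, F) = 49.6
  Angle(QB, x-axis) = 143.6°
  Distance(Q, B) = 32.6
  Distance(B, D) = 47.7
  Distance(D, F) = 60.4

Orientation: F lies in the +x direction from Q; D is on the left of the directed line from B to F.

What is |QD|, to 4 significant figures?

49.05

Q is at the origin; QF is horizontal with |QF| = 49.6 and F in +x, so F = (49.6, 0). QB runs at 143.6° with |QB| = 32.6, so B = (-26.24, 19.35). D is determined by |BD| = 47.7 and |DF| = 60.4 together: it lies at the intersection of circle(B, 47.7) and circle(F, 60.4). With |BF| = 78.27, the foot of the radical line on BF is 30.36 from B and the perpendicular offset is √(47.7² − 30.36²) = 36.79. Taking the left-of-BF solution: D = (12.27, 47.49).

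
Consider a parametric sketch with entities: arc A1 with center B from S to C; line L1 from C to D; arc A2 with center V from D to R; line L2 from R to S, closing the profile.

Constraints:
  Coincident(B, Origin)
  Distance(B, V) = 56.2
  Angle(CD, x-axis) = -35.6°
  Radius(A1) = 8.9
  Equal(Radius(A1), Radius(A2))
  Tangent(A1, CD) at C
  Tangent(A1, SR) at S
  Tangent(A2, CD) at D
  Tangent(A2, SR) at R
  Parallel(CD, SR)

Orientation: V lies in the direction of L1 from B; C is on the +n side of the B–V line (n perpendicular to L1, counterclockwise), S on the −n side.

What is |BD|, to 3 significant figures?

56.9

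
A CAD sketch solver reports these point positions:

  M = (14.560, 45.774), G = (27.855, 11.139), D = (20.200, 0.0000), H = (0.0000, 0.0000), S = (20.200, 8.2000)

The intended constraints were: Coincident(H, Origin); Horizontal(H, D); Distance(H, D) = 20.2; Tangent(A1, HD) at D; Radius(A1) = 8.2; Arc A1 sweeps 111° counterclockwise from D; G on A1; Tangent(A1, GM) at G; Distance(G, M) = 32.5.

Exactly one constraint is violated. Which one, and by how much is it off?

Distance(G, M) = 32.5 — off by 4.60.

H = (0.00, 0.00) ✓; H.y = 0.00, D.y = 0.00 ✓; |HD| = 20.20 ✓; ∠(SD, DH) = 90.00° ✓; |SD| = 8.200 ✓; bearing(S→G) − bearing(S→D) = 111.0° ✓; |SG| = 8.200 ✓; ∠(SG, GM) = 90.00° ✓; |GM| = 37.10 ✗.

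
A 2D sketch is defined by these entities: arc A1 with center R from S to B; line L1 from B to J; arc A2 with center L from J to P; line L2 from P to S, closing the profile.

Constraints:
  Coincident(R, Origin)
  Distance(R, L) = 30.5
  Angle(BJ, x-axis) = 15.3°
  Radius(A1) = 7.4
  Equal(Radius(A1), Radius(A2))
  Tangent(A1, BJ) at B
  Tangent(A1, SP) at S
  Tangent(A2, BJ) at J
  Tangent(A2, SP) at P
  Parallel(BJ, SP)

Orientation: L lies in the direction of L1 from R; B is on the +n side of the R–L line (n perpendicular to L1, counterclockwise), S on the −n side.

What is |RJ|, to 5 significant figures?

31.385

The slot axis is L1's direction at 15.3°, so u = (cos 15.3°, sin 15.3°) = (0.96456, 0.26387) and n = (−sin 15.3°, cos 15.3°) = (-0.26387, 0.96456). R is at the origin and L lies 30.5 along u from R, so L = 30.5·u = (29.419, 8.0481). Tangency of A1 to both parallel lines with radius 7.4 puts B and S at R ± 7.4·n: B = (-1.9527, 7.1377), S = (1.9527, -7.1377). Equal radii place J and P the same way about L: J = L + 7.4·n = (27.466, 15.186), P = L − 7.4·n = (31.372, 0.91040). Then |RJ| = |J − R| = 31.385.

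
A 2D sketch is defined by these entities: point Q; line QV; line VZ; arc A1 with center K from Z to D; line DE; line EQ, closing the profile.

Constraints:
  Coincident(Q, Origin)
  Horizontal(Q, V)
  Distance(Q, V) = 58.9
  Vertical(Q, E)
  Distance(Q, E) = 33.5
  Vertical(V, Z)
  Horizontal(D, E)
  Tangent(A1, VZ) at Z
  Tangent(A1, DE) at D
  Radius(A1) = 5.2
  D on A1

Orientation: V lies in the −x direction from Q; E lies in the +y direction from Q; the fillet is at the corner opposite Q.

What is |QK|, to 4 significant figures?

60.70

Q is at the origin; QV is horizontal with |QV| = 58.9 and V on the −x side, so V = (-58.90, 0.000). Q and E share the same x with |QE| = 33.5 and E on the +y side, so E = (0.000, 33.50). The virtual corner opposite Q is at (-58.90, 33.50). A1 meets VZ tangentially, so KZ is at right angles to VZ and tangency of A1 to DE means the radius KD is perpendicular to DE, with radius 5.2, so the center K sits 5.2 in from both sides at K = (-53.70, 28.30). Then |QK| = |K − Q| = 60.70.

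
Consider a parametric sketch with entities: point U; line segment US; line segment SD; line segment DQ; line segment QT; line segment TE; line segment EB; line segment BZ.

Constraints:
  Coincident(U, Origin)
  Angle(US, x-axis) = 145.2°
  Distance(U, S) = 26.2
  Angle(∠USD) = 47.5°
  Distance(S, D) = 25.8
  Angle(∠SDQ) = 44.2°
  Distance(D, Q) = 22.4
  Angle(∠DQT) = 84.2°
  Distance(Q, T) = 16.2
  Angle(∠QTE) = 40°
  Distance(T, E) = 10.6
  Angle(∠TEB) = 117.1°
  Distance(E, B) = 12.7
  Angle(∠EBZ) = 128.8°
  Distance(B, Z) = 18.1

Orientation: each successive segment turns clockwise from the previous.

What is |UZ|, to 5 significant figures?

19.489

U is at the origin; US runs at 145.2° with length 26.2, so S = (-21.514, 14.953). ∠USD = 47.5° gives SD at 12.700° from the x-axis; with |SD| = 25.8, D = (3.6547, 20.625). ∠SDQ = 44.2° gives DQ at -123.10° from the x-axis; with |DQ| = 22.4, Q = (-8.5780, 1.8598). ∠DQT = 84.2° gives QT at 141.10° from the x-axis; with |QT| = 16.2, T = (-21.186, 12.033). ∠QTE = 40.0° gives TE at 1.1000° from the x-axis; with |TE| = 10.6, E = (-10.587, 12.236). ∠TEB = 117.1° gives EB at -61.800° from the x-axis; with |EB| = 12.7, B = (-4.5861, 1.0438). ∠EBZ = 128.8° gives BZ at -113.00° from the x-axis; with |BZ| = 18.1, Z = (-11.658, -15.617). Then |UZ| = |Z − U| = 19.489.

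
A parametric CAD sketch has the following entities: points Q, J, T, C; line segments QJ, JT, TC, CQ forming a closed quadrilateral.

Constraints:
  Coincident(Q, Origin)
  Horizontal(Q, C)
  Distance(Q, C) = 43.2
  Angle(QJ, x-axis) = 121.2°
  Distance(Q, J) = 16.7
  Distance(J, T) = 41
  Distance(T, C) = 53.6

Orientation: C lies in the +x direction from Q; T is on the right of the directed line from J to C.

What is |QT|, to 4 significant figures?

26.61

Checks: |JT| = 41.00 ✓; |TC| = 53.60 ✓.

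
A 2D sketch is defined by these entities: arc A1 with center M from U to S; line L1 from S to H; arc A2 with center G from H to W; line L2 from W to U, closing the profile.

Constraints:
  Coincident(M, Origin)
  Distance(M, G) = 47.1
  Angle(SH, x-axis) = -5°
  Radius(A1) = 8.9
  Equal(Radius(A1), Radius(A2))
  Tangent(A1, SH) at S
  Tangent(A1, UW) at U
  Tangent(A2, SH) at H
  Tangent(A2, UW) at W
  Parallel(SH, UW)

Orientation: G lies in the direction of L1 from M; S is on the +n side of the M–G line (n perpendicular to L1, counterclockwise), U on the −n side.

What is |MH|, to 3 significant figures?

47.9

Tangency of A1 to both parallel lines with radius 8.9 puts S and U at M ± 8.9·n: S = (0.776, 8.87), U = (-0.776, -8.87). Equal radii place H and W the same way about G: H = G + 8.9·n = (47.7, 4.76), W = G − 8.9·n = (46.1, -13.0). Then |MH| = |H − M| = 47.9.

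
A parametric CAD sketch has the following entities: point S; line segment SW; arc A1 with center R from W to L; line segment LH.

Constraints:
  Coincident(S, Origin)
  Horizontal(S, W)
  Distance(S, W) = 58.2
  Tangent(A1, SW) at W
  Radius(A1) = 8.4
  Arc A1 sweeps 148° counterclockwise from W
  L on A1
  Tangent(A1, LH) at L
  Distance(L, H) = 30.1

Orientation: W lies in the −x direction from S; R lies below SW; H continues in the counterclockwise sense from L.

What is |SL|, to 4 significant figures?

64.55

Since A1 is tangent to SW there, RW ⟂ SW, so R = W + (0, -8.4) = (-58.20, -8.400). On A1, W sits at bearing 90° from R; a 148° counterclockwise sweep puts L at bearing 238°, so L = R + 8.4·(cos 238°, sin 238°) = (-62.65, -15.52). Then |SL| = |L − S| = 64.55.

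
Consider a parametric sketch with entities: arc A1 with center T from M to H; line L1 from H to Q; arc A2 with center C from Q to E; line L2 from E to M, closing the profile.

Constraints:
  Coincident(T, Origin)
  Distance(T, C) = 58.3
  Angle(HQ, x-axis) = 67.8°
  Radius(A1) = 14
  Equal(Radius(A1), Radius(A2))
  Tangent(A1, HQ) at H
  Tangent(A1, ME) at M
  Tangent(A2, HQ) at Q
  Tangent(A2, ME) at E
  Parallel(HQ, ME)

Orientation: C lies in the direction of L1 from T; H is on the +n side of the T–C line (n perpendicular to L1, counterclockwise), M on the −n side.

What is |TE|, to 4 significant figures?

59.96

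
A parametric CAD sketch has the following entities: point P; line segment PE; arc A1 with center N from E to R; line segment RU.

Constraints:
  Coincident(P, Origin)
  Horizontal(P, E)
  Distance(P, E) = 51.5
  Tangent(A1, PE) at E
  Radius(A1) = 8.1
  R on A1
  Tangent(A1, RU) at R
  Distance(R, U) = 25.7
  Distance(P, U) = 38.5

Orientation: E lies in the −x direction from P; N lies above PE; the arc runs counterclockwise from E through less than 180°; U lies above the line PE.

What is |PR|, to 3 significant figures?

45.1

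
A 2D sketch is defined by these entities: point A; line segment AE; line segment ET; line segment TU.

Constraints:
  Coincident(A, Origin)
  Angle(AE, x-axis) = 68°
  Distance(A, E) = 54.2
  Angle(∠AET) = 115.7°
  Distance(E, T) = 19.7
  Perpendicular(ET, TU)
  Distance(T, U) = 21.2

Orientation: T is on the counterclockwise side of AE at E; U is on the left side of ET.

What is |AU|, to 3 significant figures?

51.3

∠AET = 115.7°, so ET runs at 68.0° + (180° − 115.7°) = 132° from the x-axis; with |ET| = 19.7, T = E + 19.7·(cos 132°, sin 132°) = (7.05, 64.8). ET ⟂ TU; with |TU| = 21.2 on the left of ET, U = T + 21.2·(-0.740, -0.673) = (-8.63, 50.6). Then |AU| = |U − A| = 51.3.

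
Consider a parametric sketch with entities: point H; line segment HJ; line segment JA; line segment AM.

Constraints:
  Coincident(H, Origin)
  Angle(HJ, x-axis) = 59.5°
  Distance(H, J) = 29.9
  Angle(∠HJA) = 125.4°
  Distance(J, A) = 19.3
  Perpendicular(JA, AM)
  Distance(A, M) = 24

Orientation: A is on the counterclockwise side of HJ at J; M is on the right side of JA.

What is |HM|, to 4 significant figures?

60.67

∠HJA = 125.4°, so JA runs at 59.5° + (180° − 125.4°) = 114.1° from the x-axis; with |JA| = 19.3, A = J + 19.3·(cos 114.1°, sin 114.1°) = (7.295, 43.38). JA is perpendicular to AM; with |AM| = 24.0 on the right of JA, M = A + 24.0·(0.9128, 0.4083) = (29.20, 53.18). Then |HM| = |M − H| = 60.67.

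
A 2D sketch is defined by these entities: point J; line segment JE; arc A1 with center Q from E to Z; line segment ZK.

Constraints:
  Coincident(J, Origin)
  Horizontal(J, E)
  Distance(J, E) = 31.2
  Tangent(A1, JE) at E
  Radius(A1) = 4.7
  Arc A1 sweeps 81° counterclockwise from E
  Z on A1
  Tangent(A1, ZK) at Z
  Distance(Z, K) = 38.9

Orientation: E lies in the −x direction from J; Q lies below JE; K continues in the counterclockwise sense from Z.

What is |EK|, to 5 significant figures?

43.722

J is at the origin; JE is horizontal with |JE| = 31.2 and E on the −x side, so E = (-31.200, 0.0000). A1 meets JE tangentially, so QE is at right angles to JE, so Q = E + (0, -4.7) = (-31.200, -4.7000). On A1, E sits at bearing 90° from Q; an 81° counterclockwise sweep puts Z at bearing 171°, so Z = Q + 4.7·(cos 171°, sin 171°) = (-35.842, -3.9648). A1 meets ZK tangentially, so QZ is at right angles to ZK, so ZK runs along (−sin 171°, cos 171°); with |ZK| = 38.9, K = (-41.927, -42.386). Then |EK| = |K − E| = 43.722.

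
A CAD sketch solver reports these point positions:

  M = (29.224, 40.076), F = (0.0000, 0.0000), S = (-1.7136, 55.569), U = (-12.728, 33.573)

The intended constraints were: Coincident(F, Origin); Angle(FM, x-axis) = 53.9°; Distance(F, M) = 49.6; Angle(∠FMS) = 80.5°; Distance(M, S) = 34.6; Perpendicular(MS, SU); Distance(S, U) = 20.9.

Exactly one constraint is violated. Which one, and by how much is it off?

Distance(S, U) = 20.9 — off by 3.70.

F = (0.00, 0.00) ✓; FM at 53.90° ✓; |FM| = 49.60 ✓; ∠FMS = 80.50° ✓; |MS| = 34.60 ✓; ∠(MS, SU) = 90.00° ✓; |SU| = 24.60 ✗.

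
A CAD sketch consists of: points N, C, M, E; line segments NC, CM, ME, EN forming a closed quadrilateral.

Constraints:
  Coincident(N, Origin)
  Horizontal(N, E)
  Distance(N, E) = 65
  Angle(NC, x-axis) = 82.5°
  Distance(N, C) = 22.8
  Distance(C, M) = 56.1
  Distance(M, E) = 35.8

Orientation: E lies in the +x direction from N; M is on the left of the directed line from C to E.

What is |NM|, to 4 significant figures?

67.49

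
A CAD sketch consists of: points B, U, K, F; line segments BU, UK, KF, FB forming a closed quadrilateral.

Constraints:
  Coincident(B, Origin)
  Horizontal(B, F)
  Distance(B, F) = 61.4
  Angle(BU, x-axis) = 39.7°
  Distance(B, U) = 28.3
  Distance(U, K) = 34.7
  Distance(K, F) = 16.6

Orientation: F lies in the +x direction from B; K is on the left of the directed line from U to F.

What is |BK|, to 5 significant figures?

58.580

B is at the origin; B and F share the same y with |BF| = 61.4 and F in +x, so F = (61.4, 0). BU runs at 39.7° with |BU| = 28.3, so U = (21.774, 18.077). K is determined by |UK| = 34.7 and |KF| = 16.6 together: it lies at the intersection of circle(U, 34.7) and circle(F, 16.6). With |UF| = 43.555, the foot of the radical line on UF is 32.437 from U and the perpendicular offset is √(34.7² − 32.437²) = 12.327. Taking the left-of-UF solution: K = (56.401, 15.829).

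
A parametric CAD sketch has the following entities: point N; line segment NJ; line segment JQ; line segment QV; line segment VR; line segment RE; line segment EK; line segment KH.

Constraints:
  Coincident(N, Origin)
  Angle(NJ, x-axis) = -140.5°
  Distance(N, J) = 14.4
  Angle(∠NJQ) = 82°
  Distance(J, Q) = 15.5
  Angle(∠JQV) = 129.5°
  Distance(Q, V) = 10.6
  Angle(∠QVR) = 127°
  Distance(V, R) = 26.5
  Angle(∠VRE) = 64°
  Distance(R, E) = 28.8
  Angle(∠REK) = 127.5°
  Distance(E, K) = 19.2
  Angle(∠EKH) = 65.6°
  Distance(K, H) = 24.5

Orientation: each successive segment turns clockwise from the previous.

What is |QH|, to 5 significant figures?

7.3943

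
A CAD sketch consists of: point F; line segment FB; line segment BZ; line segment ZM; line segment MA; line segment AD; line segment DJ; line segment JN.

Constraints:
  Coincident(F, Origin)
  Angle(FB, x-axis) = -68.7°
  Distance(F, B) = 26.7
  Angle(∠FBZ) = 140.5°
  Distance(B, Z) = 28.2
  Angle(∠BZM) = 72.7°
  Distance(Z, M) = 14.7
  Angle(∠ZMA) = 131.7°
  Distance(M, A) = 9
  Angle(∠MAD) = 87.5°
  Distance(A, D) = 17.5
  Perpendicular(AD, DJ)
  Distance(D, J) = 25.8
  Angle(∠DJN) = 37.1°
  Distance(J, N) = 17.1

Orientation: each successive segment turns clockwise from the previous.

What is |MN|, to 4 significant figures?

7.496

F is at the origin; FB runs at -68.7° with length 26.7, so B = (9.699, -24.88). ∠FBZ = 140.5° gives BZ at -108.2° from the x-axis; with |BZ| = 28.2, Z = (0.8910, -51.67). ∠BZM = 72.7° gives ZM at 144.5° from the x-axis; with |ZM| = 14.7, M = (-11.08, -43.13). ∠ZMA = 131.7° gives MA at 96.20° from the x-axis; with |MA| = 9.0, A = (-12.05, -34.18). ∠MAD = 87.5° gives AD at 3.700° from the x-axis; with |AD| = 17.5, D = (5.415, -33.05). AD is perpendicular to DJ, so DJ runs at -86.30°; with |DJ| = 25.8, J = (7.080, -58.80). ∠DJN = 37.1° gives JN at 130.8° from the x-axis; with |JN| = 17.1, N = (-4.094, -45.85). Then |MN| = |N − M| = 7.496.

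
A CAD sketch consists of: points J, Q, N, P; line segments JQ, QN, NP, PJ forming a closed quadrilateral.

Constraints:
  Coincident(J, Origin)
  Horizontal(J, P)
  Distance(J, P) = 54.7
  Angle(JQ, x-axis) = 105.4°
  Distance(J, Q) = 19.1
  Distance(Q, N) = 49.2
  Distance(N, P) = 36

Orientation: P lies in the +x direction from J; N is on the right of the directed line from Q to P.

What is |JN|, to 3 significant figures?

32.4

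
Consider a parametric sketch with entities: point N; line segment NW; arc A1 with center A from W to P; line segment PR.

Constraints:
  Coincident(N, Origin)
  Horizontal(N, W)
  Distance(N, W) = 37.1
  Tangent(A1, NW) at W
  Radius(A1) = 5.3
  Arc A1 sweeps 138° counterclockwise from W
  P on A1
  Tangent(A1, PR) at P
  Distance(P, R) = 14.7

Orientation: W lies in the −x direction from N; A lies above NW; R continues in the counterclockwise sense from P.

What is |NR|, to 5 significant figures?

48.396

On A1, W sits at bearing -90° from A; a 138° counterclockwise sweep puts P at bearing 48°, so P = A + 5.3·(cos 48°, sin 48°) = (-33.554, 9.2387). The tangent condition forces AP to be normal to PR, so PR runs along (−sin 48°, cos 48°); with |PR| = 14.7, R = (-44.478, 19.075). Then |NR| = |R − N| = 48.396.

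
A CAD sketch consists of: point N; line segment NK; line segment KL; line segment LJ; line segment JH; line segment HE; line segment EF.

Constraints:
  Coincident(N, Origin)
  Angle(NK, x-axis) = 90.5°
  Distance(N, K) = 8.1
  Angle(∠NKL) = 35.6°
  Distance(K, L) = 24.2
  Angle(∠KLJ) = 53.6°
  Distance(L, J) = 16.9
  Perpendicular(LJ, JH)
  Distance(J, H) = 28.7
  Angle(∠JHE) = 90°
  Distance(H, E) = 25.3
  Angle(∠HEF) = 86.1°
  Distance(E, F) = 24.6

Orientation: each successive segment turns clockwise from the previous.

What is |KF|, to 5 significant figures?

26.066

N is at the origin; NK runs at 90.5° with length 8.1, so K = (-0.070685, 8.0997). ∠NKL = 35.6° gives KL at -53.900° from the x-axis; with |KL| = 24.2, L = (14.188, -11.454). ∠KLJ = 53.6° gives LJ at 179.70° from the x-axis; with |LJ| = 16.9, J = (-2.7119, -11.365). The perpendicularity gives JH at right angles to LJ, so JH runs at 89.700°; with |JH| = 28.7, H = (-2.5616, 17.334). ∠JHE = 90.0° gives HE at -0.30000° from the x-axis; with |HE| = 25.3, E = (22.738, 17.202). ∠HEF = 86.1° gives EF at -94.200° from the x-axis; with |EF| = 24.6, F = (20.936, -7.3320). Then |KF| = |F − K| = 26.066.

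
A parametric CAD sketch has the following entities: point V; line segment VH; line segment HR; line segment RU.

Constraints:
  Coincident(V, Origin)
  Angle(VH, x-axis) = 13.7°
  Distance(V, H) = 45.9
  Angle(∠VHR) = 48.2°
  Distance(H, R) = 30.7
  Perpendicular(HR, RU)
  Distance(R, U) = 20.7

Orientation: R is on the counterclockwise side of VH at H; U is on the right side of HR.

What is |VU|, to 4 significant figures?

54.92

V is at the origin; VH runs at 13.7° with length 45.9, so H = 45.9·(cos 13.7°, sin 13.7°) = (44.59, 10.87). ∠VHR = 48.2°, so HR runs at 13.7° + (180° − 48.2°) = 145.5° from the x-axis; with |HR| = 30.7, R = H + 30.7·(cos 145.5°, sin 145.5°) = (19.29, 28.26). HR ⟂ RU; with |RU| = 20.7 on the right of HR, U = R + 20.7·(0.5664, 0.8241) = (31.02, 45.32). Then |VU| = |U − V| = 54.92.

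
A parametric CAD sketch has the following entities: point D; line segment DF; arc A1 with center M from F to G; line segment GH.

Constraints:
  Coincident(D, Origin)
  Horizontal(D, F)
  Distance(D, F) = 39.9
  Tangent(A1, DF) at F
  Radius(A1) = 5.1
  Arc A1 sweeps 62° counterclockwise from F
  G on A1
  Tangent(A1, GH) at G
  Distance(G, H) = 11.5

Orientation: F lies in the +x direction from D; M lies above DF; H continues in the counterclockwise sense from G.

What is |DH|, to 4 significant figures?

51.44

On A1, F sits at bearing -90° from M; a 62° counterclockwise sweep puts G at bearing -28°, so G = M + 5.1·(cos -28°, sin -28°) = (44.40, 2.706). The tangent condition forces MG to be normal to GH, so GH runs along (−sin -28°, cos -28°); with |GH| = 11.5, H = (49.80, 12.86). Then |DH| = |H − D| = 51.44.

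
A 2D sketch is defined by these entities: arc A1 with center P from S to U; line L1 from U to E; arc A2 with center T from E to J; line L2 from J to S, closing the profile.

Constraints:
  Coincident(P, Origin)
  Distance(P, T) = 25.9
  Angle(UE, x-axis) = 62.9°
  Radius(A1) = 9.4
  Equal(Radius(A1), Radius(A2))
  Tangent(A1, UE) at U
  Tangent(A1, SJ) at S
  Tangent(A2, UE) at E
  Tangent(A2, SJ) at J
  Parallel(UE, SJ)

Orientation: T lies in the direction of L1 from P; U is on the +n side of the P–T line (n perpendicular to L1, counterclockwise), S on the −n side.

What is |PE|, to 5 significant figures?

27.553

Tangency of A1 to both parallel lines with radius 9.4 puts U and S at P ± 9.4·n: U = (-8.3680, 4.2821), S = (8.3680, -4.2821). Equal radii place E and J the same way about T: E = T + 9.4·n = (3.4306, 27.339), J = T − 9.4·n = (20.167, 18.774). Then |PE| = |E − P| = 27.553.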